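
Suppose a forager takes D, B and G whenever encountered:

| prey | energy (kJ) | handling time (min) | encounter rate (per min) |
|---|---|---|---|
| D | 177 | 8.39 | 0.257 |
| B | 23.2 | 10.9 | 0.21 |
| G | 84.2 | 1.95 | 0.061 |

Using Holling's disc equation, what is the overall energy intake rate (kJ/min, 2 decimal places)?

9.97 kJ/min

R = (0.257×177 + 0.21×23.2 + 0.061×84.2) / (1 + 0.257×8.39 + 0.21×10.9 + 0.061×1.95) = 55.5/5.564 = 9.974 kJ/min.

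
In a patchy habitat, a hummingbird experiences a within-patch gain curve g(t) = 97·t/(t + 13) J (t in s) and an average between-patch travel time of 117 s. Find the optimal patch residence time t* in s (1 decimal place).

By the marginal value theorem, leave when the instantaneous gain rate g'(t) equals the habitat-wide average g(t)/(T + t).
g'(t) = 97·13/(t + 13)². Setting 97·13/(t+13)² = 97t/[(t+13)(117+t)] gives 13(117+t) = t(t+13), so t² = 13×117 = 1521.
t* = √1521 = 39 s.

39.0 s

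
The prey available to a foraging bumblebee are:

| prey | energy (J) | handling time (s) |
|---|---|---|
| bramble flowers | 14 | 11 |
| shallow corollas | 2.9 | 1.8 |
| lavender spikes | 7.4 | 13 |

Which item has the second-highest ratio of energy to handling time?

In descending order of E/h:
shallow corollas: 2.9/1.8 = 1.61 J/s
bramble flowers: 14/11 = 1.27 J/s
lavender spikes: 7.4/13 = 0.569 J/s

bramble flowers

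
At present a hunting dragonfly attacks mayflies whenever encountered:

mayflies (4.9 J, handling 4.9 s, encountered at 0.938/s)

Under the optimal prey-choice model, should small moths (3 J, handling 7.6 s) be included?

No

Current rate: (0.938×4.9)/(1 + 0.938×4.9) = 0.8213 J/s.
small moths: E/h = 3/7.6 = 0.3947 J/s.
Since 0.3947 < R, time spent handling small moths is better spent searching.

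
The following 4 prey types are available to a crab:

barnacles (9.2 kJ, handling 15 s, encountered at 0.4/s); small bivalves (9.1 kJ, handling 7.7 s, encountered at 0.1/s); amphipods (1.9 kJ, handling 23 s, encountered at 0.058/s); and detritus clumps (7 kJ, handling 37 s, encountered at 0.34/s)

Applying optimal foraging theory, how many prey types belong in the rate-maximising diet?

Rank by E/h (kJ/s): small bivalves 1.18, barnacles 0.613, detritus clumps 0.189, amphipods 0.0826. Include each in turn until the next type's E/h falls below the running intake rate.
Rate on top 1: 0.5141. barnacles: 0.613 > 0.5141 → include.
Rate on top 2: 0.5907. detritus clumps: 0.189 < 0.5907 → exclude; stop.
Optimal diet: small bivalves, barnacles — 2 of 4 types.

2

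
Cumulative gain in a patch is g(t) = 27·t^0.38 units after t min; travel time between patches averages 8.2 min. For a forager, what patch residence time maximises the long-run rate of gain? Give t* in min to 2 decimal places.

By the marginal value theorem, leave when the instantaneous gain rate g'(t) equals the habitat-wide average g(t)/(T + t).
g'(t) = 0.38·27·t^-0.62. Setting 0.38·27·t^-0.62 = 27·t^0.38/(8.2+t) gives 0.38(8.2+t) = t, so 0.62·t = 0.38×8.2.
t* = 0.38×8.2/0.62 = 5.026 min.

5.03 min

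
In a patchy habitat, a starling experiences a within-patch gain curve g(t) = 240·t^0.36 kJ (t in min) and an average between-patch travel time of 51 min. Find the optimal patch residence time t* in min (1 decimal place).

28.7 min

By the marginal value theorem, leave when the instantaneous gain rate g'(t) equals the habitat-wide average g(t)/(T + t).
g'(t) = 0.36·240·t^-0.64. Setting 0.36·240·t^-0.64 = 240·t^0.36/(51+t) gives 0.36(51+t) = t, so 0.64·t = 0.36×51.
t* = 0.36×51/0.64 = 28.69 min.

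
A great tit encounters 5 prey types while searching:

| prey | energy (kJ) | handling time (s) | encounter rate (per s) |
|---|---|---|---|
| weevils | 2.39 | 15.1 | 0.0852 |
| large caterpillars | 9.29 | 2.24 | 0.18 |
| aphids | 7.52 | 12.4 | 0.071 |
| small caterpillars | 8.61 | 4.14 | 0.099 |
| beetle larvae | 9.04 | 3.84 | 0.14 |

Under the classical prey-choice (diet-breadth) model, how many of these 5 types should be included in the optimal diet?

3

E/h in descending order: large caterpillars 4.15, beetle larvae 2.35, small caterpillars 2.08, aphids 0.606, weevils 0.158 kJ/s. The optimal diet is the largest prefix of this list for which every included type satisfies E_i/h_i > R on the types above it.
Rate on top 1: 1.192. beetle larvae: 2.35 > 1.192 → include.
Rate on top 2: 1.514. small caterpillars: 2.08 > 1.514 → include.
Rate on top 3: 1.612. aphids: 0.606 < 1.612 → exclude; stop.
Optimal diet: large caterpillars, beetle larvae, small caterpillars — 3 of 5 types.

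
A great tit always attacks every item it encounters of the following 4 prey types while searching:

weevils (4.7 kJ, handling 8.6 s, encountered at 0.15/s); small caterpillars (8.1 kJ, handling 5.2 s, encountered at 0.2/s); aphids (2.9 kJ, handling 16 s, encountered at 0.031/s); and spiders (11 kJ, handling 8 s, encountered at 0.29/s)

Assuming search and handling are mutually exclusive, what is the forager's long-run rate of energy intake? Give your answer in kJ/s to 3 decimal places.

R = (0.15×4.7 + 0.2×8.1 + 0.031×2.9 + 0.29×11) / (1 + 0.15×8.6 + 0.2×5.2 + 0.031×16 + 0.29×8) = 5.605/6.146 = 0.912 kJ/s.

0.912 kJ/s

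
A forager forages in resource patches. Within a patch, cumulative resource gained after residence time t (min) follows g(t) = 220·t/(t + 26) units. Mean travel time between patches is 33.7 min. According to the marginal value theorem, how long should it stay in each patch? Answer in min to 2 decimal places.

29.60 min

Maximise g(t)/(T+t): set derivative to zero → g'(t)(T+t) = g(t).
g'(t) = 220·26/(t + 26)². Setting 220·26/(t+26)² = 220t/[(t+26)(33.7+t)] gives 26(33.7+t) = t(t+26), so t² = 26×33.7 = 876.2.
t* = √876.2 = 29.6 min.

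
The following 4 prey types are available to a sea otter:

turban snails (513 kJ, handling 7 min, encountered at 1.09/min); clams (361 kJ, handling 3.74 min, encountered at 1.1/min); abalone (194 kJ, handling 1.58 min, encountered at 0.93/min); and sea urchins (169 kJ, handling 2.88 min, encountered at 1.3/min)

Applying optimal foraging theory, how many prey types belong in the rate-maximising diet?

2

Rank by E/h (kJ/min): abalone 123, clams 96.5, turban snails 73.3, sea urchins 58.7. Include each in turn until the next type's E/h falls below the running intake rate.
Rate on top 1: 73.06. clams: 96.5 > 73.06 → include.
Rate on top 2: 87.72. turban snails: 73.3 < 87.72 → exclude; stop.
Optimal diet: abalone, clams — 2 of 4 types.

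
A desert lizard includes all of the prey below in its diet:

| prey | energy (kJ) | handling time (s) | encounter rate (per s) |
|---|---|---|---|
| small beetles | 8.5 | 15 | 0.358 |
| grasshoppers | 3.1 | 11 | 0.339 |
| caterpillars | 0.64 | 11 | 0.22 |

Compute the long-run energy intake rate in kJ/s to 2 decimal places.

0.34 kJ/s

R = (0.358×8.5 + 0.339×3.1 + 0.22×0.64) / (1 + 0.358×15 + 0.339×11 + 0.22×11) = 4.235/12.52 = 0.3383 kJ/s.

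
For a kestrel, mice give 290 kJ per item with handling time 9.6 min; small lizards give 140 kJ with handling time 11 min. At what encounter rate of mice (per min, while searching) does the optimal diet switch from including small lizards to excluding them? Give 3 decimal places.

The zero-one rule: include small lizards iff E₂/h₂ > λE₁/(1+λh₁). Equality gives the switch point.
λE₁h₂ = E₂ + λE₂h₁ ⇒ λ = E₂/(E₁h₂ − E₂h₁) = 140/(3190 − 1344) = 0.07584 per min.

0.076 per min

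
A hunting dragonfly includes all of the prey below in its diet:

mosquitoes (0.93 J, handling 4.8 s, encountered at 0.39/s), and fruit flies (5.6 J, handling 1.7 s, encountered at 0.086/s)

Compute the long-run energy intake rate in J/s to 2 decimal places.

0.28 J/s

R = Σλ_iE_i / (1 + Σλ_ih_i)
Numerator: 0.39×0.93 + 0.086×5.6 = 0.8443
Denominator: 1 + 0.39×4.8 + 0.086×1.7 = 3.018
R = 0.8443/3.018 = 0.2797 J/s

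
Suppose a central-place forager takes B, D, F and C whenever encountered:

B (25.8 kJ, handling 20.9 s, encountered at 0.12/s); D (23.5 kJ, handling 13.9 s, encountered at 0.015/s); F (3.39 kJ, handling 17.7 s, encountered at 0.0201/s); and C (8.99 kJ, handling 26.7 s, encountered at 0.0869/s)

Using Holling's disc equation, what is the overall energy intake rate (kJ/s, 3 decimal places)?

Energy encountered per unit search time: 0.12×25.8 + 0.015×23.5 + 0.0201×3.39 + 0.0869×8.99 = 4.298 kJ/s.
Handling time per unit search time: 0.12×20.9 + 0.015×13.9 + 0.0201×17.7 + 0.0869×26.7 = 5.392.
Rate = 4.298/(1 + 5.392) = 0.6723 kJ/s.

0.672 kJ/s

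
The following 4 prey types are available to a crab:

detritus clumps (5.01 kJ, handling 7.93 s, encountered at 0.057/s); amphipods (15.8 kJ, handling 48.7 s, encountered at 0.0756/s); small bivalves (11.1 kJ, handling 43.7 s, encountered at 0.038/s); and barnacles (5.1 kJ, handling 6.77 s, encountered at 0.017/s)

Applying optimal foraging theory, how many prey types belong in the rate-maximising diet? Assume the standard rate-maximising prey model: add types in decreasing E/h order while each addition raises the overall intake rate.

Profitabilities (E/h, kJ/s): barnacles 0.753, detritus clumps 0.632, amphipods 0.324, small bivalves 0.254. Add prey in this order while the next type's profitability exceeds the intake rate on those already taken.
Rate on top 1: 0.07775. detritus clumps: 0.632 > 0.07775 → include.
Rate on top 2: 0.2376. amphipods: 0.324 > 0.2376 → include.
Rate on top 3: 0.2985. small bivalves: 0.254 < 0.2985 → exclude; stop.
Optimal diet: barnacles, detritus clumps, amphipods — 3 of 4 types.

3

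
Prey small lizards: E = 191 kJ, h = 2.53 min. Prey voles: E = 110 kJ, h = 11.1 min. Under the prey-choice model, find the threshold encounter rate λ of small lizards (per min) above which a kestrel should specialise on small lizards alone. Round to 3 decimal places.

The zero-one rule: include voles iff E₂/h₂ > λE₁/(1+λh₁). Equality gives the switch point.
λE₁h₂ = E₂ + λE₂h₁ ⇒ λ = E₂/(E₁h₂ − E₂h₁) = 110/(2120 − 278.3) = 0.05972 per min.

0.060 per min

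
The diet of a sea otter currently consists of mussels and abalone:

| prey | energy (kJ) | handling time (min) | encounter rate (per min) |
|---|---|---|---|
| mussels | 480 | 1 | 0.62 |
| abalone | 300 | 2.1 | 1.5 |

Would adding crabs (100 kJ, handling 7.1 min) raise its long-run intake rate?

No

Current rate: (0.62×480 + 1.5×300)/(1 + 0.62×1 + 1.5×2.1) = 156.7 kJ/min.
Profitability of crabs: 100/7.1 = 14.08 kJ/min.
Since 14.08 < R, time spent handling crabs is better spent searching.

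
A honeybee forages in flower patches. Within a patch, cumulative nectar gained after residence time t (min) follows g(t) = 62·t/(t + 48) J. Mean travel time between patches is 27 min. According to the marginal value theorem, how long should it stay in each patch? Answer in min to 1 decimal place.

36.0 min

Maximise g(t)/(T+t): set derivative to zero → g'(t)(T+t) = g(t).
g'(t) = 62·48/(t + 48)². Setting 62·48/(t+48)² = 62t/[(t+48)(27+t)] gives 48(27+t) = t(t+48), so t² = 48×27 = 1296.
t* = √1296 = 36 min.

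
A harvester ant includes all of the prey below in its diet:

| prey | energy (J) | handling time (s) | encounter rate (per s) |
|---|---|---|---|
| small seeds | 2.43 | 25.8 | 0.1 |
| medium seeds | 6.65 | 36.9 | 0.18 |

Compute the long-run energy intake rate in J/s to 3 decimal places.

0.141 J/s

Energy encountered per unit search time: 0.1×2.43 + 0.18×6.65 = 1.44 J/s.
Handling time per unit search time: 0.1×25.8 + 0.18×36.9 = 9.222.
Rate = 1.44/(1 + 9.222) = 0.1409 J/s.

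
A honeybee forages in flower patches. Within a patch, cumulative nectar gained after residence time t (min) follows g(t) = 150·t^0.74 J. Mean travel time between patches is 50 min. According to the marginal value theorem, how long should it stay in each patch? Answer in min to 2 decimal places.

142.31 min

Optimal t* satisfies g'(t*) = g(t*)/(T + t*).
g'(t) = 0.74·150·t^-0.26. Setting 0.74·150·t^-0.26 = 150·t^0.74/(50+t) gives 0.74(50+t) = t, so 0.26·t = 0.74×50.
t* = 0.74×50/0.26 = 142.3 min.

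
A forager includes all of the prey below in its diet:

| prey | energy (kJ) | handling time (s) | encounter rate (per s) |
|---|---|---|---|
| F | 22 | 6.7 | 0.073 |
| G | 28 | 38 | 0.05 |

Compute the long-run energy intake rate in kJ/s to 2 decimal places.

0.89 kJ/s

Energy encountered per unit search time: 0.073×22 + 0.05×28 = 3.006 kJ/s.
Handling time per unit search time: 0.073×6.7 + 0.05×38 = 2.389.
Rate = 3.006/(1 + 2.389) = 0.887 kJ/s.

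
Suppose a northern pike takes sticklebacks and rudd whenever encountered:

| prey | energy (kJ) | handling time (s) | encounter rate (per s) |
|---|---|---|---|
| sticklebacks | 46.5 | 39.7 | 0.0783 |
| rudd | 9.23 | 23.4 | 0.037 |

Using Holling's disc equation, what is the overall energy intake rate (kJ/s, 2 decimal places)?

0.80 kJ/s

R = (0.0783×46.5 + 0.037×9.23) / (1 + 0.0783×39.7 + 0.037×23.4) = 3.982/4.974 = 0.8006 kJ/s.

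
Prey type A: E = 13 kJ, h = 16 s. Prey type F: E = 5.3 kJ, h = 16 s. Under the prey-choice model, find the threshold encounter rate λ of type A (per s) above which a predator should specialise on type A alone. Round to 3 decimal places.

0.043 per s

The zero-one rule: include type F iff E₂/h₂ > λE₁/(1+λh₁). Equality gives the switch point.
λE₁h₂ = E₂ + λE₂h₁ ⇒ λ = E₂/(E₁h₂ − E₂h₁) = 5.3/(208 − 84.8) = 0.04302 per s.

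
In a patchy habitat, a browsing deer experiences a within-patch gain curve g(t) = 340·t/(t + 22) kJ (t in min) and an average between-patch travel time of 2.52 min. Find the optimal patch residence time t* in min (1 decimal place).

7.4 min

Maximise g(t)/(T+t): set derivative to zero → g'(t)(T+t) = g(t).
g'(t) = 340·22/(t + 22)². Setting 340·22/(t+22)² = 340t/[(t+22)(2.52+t)] gives 22(2.52+t) = t(t+22), so t² = 22×2.52 = 55.44.
t* = √55.44 = 7.446 min.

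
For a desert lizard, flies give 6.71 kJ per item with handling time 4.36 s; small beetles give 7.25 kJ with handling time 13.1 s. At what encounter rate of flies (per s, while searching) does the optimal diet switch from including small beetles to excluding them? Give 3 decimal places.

0.129 per s

At the threshold, the rate on flies alone equals the profitability of small beetles: λ·6.71/(1 + λ·4.36) = 7.25/13.1 = 0.5534.
Rearranging, λ(6.71 − 0.5534×4.36) = 0.5534, so λ = 0.5534/4.297 = 0.1288 per s.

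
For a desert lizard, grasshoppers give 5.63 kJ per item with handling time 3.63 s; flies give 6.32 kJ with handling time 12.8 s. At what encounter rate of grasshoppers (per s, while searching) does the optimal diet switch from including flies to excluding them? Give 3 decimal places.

0.129 per s

The zero-one rule: include flies iff E₂/h₂ > λE₁/(1+λh₁). Equality gives the switch point.
λE₁h₂ = E₂ + λE₂h₁ ⇒ λ = E₂/(E₁h₂ − E₂h₁) = 6.32/(72.06 − 22.94) = 0.1287 per s.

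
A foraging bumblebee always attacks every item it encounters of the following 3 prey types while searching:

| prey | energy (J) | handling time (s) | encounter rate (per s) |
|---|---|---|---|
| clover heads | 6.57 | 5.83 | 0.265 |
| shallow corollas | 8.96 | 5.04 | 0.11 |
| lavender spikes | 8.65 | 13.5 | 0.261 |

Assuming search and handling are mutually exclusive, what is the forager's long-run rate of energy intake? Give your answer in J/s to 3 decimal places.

R = (0.265×6.57 + 0.11×8.96 + 0.261×8.65) / (1 + 0.265×5.83 + 0.11×5.04 + 0.261×13.5) = 4.984/6.623 = 0.7526 J/s.

0.753 J/s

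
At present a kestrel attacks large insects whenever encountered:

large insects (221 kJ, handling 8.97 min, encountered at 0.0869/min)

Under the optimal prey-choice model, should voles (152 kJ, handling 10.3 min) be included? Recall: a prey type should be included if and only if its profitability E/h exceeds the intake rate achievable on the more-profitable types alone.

Yes

Current rate: (0.0869×221)/(1 + 0.0869×8.97) = 10.79 kJ/min.
Profitability of voles: 152/10.3 = 14.76 kJ/min.
14.76 > 10.79, so adding voles raises the average — include it.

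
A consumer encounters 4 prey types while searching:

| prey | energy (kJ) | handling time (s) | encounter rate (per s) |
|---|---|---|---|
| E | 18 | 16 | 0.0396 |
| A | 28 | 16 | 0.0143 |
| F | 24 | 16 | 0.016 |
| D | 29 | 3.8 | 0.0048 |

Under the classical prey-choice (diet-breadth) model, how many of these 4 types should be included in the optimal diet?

4

E/h in descending order: D 7.63, A 1.75, F 1.5, E 1.12 kJ/s. The optimal diet is the largest prefix of this list for which every included type satisfies E_i/h_i > R on the types above it.
Rate on top 1: 0.1367. A: 1.75 > 0.1367 → include.
Rate on top 2: 0.4327. F: 1.5 > 0.4327 → include.
Rate on top 3: 0.6145. E: 1.12 > 0.6145 → include.
Optimal diet: D, A, F, E — 4 of 4 types.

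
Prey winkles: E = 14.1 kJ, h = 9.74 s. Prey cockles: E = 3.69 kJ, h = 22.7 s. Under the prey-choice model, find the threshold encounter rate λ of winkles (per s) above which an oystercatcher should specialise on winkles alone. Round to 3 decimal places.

At the threshold, the rate on winkles alone equals the profitability of cockles: λ·14.1/(1 + λ·9.74) = 3.69/22.7 = 0.1626.
Rearranging, λ(14.1 − 0.1626×9.74) = 0.1626, so λ = 0.1626/12.52 = 0.01299 per s.

0.013 per s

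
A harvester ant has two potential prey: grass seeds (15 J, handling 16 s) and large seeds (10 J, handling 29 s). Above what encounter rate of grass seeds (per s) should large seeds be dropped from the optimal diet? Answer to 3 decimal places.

At the threshold, the rate on grass seeds alone equals the profitability of large seeds: λ·15/(1 + λ·16) = 10/29 = 0.3448.
Rearranging, λ(15 − 0.3448×16) = 0.3448, so λ = 0.3448/9.483 = 0.03636 per s.

0.036 per s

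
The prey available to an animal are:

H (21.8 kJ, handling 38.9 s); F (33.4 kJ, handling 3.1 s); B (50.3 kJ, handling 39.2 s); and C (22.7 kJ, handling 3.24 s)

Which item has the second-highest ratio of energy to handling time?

C

In descending order of E/h:
F: 33.4/3.1 = 10.8 kJ/s
C: 22.7/3.24 = 7.01 kJ/s
B: 50.3/39.2 = 1.28 kJ/s
H: 21.8/38.9 = 0.56 kJ/s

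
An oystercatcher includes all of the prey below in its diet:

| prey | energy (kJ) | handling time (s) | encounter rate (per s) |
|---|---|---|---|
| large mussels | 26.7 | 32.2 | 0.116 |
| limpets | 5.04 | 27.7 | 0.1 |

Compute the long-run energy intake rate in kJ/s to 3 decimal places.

R = (0.116×26.7 + 0.1×5.04) / (1 + 0.116×32.2 + 0.1×27.7) = 3.601/7.505 = 0.4798 kJ/s.

0.480 kJ/s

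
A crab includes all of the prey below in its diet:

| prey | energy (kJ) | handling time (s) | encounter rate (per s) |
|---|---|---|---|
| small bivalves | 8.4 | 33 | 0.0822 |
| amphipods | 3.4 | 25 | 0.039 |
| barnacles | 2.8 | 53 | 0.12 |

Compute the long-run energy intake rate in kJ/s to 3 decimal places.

R = Σλ_iE_i / (1 + Σλ_ih_i)
Numerator: 0.0822×8.4 + 0.039×3.4 + 0.12×2.8 = 1.159
Denominator: 1 + 0.0822×33 + 0.039×25 + 0.12×53 = 11.05
R = 1.159/11.05 = 0.1049 kJ/s

0.105 kJ/s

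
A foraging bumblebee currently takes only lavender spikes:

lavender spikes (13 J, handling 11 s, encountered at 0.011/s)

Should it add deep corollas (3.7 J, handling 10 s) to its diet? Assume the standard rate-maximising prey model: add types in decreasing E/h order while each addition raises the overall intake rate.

Yes

Current rate: (0.011×13)/(1 + 0.011×11) = 0.1276 J/s.
deep corollas: E/h = 3.7/10 = 0.37 J/s.
Since 0.37 > R, including deep corollas increases the long-run rate.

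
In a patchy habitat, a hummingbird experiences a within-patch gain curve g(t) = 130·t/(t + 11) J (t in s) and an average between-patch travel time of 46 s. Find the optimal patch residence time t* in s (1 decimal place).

22.5 s

Maximise g(t)/(T+t): set derivative to zero → g'(t)(T+t) = g(t).
g'(t) = 130·11/(t + 11)². Setting 130·11/(t+11)² = 130t/[(t+11)(46+t)] gives 11(46+t) = t(t+11), so t² = 11×46 = 506.
t* = √506 = 22.49 s.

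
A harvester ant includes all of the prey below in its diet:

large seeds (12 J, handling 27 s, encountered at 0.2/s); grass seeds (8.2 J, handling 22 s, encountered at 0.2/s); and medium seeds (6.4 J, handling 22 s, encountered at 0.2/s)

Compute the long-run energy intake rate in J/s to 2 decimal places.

Energy encountered per unit search time: 0.2×12 + 0.2×8.2 + 0.2×6.4 = 5.32 J/s.
Handling time per unit search time: 0.2×27 + 0.2×22 + 0.2×22 = 14.2.
Rate = 5.32/(1 + 14.2) = 0.35 J/s.

0.35 J/s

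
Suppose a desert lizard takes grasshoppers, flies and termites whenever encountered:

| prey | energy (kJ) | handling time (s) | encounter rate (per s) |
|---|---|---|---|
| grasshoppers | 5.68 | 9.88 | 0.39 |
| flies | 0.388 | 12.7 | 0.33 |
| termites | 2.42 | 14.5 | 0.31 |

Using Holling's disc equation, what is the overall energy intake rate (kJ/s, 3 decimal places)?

R = (0.39×5.68 + 0.33×0.388 + 0.31×2.42) / (1 + 0.39×9.88 + 0.33×12.7 + 0.31×14.5) = 3.093/13.54 = 0.2285 kJ/s.

0.228 kJ/s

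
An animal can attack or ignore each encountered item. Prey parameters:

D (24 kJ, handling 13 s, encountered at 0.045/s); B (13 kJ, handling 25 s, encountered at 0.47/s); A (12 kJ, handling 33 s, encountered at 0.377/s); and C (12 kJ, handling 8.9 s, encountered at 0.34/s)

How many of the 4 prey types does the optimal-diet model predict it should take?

Profitabilities (E/h, kJ/s): D 1.85, C 1.35, B 0.52, A 0.364. Add prey in this order while the next type's profitability exceeds the intake rate on those already taken.
Rate on top 1: 0.6814. C: 1.35 > 0.6814 → include.
Rate on top 2: 1.119. B: 0.52 < 1.119 → exclude; stop.
Optimal diet: D, C — 2 of 4 types.

2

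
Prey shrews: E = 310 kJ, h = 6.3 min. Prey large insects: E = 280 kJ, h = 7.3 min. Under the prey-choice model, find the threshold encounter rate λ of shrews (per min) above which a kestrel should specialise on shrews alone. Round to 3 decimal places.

Drop large insects once their profitability E₂/h₂ falls below the rate achievable on shrews alone: E₂/h₂ = λE₁/(1 + λh₁).
Solve for λ: λE₁h₂ = E₂(1 + λh₁) → λ(E₁h₂ − E₂h₁) = E₂ → λ = E₂/(E₁h₂ − E₂h₁).
λ = 280/(310×7.3 − 280×6.3) = 280/499 = 0.5611 per min.

0.561 per min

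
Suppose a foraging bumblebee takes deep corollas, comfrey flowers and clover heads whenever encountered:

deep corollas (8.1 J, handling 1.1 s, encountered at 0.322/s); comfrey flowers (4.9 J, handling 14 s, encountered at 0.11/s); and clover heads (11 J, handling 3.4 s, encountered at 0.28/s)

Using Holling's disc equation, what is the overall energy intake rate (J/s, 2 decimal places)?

1.62 J/s

R = (0.322×8.1 + 0.11×4.9 + 0.28×11) / (1 + 0.322×1.1 + 0.11×14 + 0.28×3.4) = 6.227/3.846 = 1.619 J/s.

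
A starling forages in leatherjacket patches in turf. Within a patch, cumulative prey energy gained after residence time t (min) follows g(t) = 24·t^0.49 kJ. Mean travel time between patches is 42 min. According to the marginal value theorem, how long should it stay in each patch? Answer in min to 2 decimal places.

By the marginal value theorem, leave when the instantaneous gain rate g'(t) equals the habitat-wide average g(t)/(T + t).
g'(t) = 0.49·24·t^-0.51. Setting 0.49·24·t^-0.51 = 24·t^0.49/(42+t) gives 0.49(42+t) = t, so 0.51·t = 0.49×42.
t* = 0.49×42/0.51 = 40.35 min.

40.35 min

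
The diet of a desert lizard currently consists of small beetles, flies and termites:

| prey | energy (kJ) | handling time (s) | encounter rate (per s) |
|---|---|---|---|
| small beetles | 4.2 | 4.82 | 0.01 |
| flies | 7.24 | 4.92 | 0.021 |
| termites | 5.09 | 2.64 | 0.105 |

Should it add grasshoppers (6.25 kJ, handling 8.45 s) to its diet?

Yes

On small beetles, flies and termites alone, R = ΣλE/(1+Σλh) = 0.7285/1.429 = 0.5099 kJ/s.
grasshoppers: E/h = 6.25/8.45 = 0.7396 kJ/s.
0.7396 > 0.5099, so adding grasshoppers raises the average — include it.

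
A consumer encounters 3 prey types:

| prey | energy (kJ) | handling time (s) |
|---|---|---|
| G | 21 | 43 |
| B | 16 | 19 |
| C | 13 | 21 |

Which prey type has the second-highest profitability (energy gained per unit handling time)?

C

Profitability E/h (kJ/s): G = 21/43 = 0.488, B = 16/19 = 0.842, C = 13/21 = 0.619.
Ranked: B > C > G.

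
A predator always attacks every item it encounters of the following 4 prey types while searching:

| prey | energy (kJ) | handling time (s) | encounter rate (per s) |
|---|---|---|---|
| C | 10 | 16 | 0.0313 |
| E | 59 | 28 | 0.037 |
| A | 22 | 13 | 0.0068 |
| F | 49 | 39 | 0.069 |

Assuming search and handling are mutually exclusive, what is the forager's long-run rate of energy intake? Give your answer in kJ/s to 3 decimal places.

1.134 kJ/s

R = Σλ_iE_i / (1 + Σλ_ih_i)
Numerator: 0.0313×10 + 0.037×59 + 0.0068×22 + 0.069×49 = 6.027
Denominator: 1 + 0.0313×16 + 0.037×28 + 0.0068×13 + 0.069×39 = 5.316
R = 6.027/5.316 = 1.134 kJ/s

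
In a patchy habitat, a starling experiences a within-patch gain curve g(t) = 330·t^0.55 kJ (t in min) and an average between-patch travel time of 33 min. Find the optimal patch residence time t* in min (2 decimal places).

Optimal t* satisfies g'(t*) = g(t*)/(T + t*).
g'(t) = 0.55·330·t^-0.45. Setting 0.55·330·t^-0.45 = 330·t^0.55/(33+t) gives 0.55(33+t) = t, so 0.45·t = 0.55×33.
t* = 0.55×33/0.45 = 40.33 min.

40.33 min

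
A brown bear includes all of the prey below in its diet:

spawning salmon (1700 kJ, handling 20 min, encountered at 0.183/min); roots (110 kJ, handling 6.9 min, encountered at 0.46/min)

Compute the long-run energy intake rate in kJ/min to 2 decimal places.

46.17 kJ/min

R = Σλ_iE_i / (1 + Σλ_ih_i)
Numerator: 0.183×1700 + 0.46×110 = 361.7
Denominator: 1 + 0.183×20 + 0.46×6.9 = 7.834
R = 361.7/7.834 = 46.17 kJ/min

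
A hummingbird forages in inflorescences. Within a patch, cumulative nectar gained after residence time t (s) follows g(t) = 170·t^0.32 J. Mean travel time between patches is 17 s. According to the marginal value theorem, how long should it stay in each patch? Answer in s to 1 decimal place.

Optimal t* satisfies g'(t*) = g(t*)/(T + t*).
g'(t) = 0.32·170·t^-0.68. Setting 0.32·170·t^-0.68 = 170·t^0.32/(17+t) gives 0.32(17+t) = t, so 0.68·t = 0.32×17.
t* = 0.32×17/0.68 = 8 s.

8.0 s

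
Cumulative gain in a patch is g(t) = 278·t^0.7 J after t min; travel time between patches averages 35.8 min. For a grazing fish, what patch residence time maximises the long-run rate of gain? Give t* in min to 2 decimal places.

83.53 min

By the marginal value theorem, leave when the instantaneous gain rate g'(t) equals the habitat-wide average g(t)/(T + t).
g'(t) = 0.7·278·t^-0.3. Setting 0.7·278·t^-0.3 = 278·t^0.7/(35.8+t) gives 0.7(35.8+t) = t, so 0.30·t = 0.7×35.8.
t* = 0.7×35.8/0.30 = 83.53 min.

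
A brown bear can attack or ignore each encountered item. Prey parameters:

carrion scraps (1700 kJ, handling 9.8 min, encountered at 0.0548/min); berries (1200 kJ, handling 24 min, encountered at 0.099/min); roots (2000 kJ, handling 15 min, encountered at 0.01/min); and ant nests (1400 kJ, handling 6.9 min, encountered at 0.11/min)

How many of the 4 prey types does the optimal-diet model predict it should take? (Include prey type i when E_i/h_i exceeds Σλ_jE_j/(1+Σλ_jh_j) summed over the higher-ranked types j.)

E/h in descending order: ant nests 203, carrion scraps 173, roots 133, berries 50 kJ/min. The optimal diet is the largest prefix of this list for which every included type satisfies E_i/h_i > R on the types above it.
Rate on top 1: 87.55. carrion scraps: 173 > 87.55 → include.
Rate on top 2: 107.6. roots: 133 > 107.6 → include.
Rate on top 3: 109.2. berries: 50 < 109.2 → exclude; stop.
Optimal diet: ant nests, carrion scraps, roots — 3 of 4 types.

3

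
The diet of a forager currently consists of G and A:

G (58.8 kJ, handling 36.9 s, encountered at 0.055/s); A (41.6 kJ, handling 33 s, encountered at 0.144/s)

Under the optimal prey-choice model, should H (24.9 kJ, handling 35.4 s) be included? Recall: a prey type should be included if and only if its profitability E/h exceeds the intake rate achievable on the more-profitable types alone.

Current rate: (0.055×58.8 + 0.144×41.6)/(1 + 0.055×36.9 + 0.144×33) = 1.185 kJ/s.
Profitability of H: 24.9/35.4 = 0.7034 kJ/s.
0.7034 < 1.185, so adding H would lower the average — exclude it.

No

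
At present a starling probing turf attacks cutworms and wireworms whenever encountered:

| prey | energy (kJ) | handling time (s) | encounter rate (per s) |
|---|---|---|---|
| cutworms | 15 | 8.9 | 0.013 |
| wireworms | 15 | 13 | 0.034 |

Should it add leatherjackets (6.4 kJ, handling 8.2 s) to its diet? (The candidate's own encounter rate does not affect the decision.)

Yes

Intake rate on the current diet: R = (0.013×15 + 0.034×15) / (1 + 0.013×8.9 + 0.034×13) = 0.705/1.558 = 0.4526 kJ/s.
leatherjackets: E/h = 6.4/8.2 = 0.7805 kJ/s.
0.7805 > 0.4526, so adding leatherjackets raises the average — include it.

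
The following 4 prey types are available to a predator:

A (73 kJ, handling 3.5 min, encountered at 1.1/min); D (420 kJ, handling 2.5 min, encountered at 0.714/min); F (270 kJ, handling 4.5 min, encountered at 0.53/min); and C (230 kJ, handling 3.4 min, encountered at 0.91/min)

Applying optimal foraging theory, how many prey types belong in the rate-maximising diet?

Rank by E/h (kJ/min): D 168, C 67.6, F 60, A 20.9. Include each in turn until the next type's E/h falls below the running intake rate.
Rate on top 1: 107.7. C: 67.6 < 107.7 → exclude; stop.
Optimal diet: D — 1 of 4 types.

1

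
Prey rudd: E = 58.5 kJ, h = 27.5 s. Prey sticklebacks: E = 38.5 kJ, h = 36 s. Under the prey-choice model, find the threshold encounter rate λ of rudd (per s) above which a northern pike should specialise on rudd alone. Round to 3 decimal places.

0.037 per s

The zero-one rule: include sticklebacks iff E₂/h₂ > λE₁/(1+λh₁). Equality gives the switch point.
λE₁h₂ = E₂ + λE₂h₁ ⇒ λ = E₂/(E₁h₂ − E₂h₁) = 38.5/(2106 − 1059) = 0.03676 per s.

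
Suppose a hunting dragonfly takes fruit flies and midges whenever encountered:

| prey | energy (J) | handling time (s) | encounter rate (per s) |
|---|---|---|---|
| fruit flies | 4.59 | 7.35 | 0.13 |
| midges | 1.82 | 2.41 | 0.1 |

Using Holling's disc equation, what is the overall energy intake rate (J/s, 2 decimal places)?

R = (0.13×4.59 + 0.1×1.82) / (1 + 0.13×7.35 + 0.1×2.41) = 0.7787/2.197 = 0.3545 J/s.

0.35 J/s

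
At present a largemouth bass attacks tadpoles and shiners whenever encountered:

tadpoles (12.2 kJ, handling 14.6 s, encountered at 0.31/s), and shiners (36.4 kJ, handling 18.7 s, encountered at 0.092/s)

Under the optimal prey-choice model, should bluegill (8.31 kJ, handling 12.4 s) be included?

No

Intake rate on the current diet: R = (0.31×12.2 + 0.092×36.4) / (1 + 0.31×14.6 + 0.092×18.7) = 7.131/7.246 = 0.984 kJ/s.
bluegill: E/h = 8.31/12.4 = 0.6702 kJ/s.
Since 0.6702 < R, time spent handling bluegill is better spent searching.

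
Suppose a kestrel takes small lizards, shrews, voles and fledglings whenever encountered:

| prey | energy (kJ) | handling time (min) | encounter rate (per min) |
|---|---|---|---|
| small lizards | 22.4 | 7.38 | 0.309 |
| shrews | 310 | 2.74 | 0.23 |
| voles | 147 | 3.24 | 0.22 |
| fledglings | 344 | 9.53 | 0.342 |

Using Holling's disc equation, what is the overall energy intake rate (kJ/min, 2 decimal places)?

28.95 kJ/min

Energy encountered per unit search time: 0.309×22.4 + 0.23×310 + 0.22×147 + 0.342×344 = 228.2 kJ/min.
Handling time per unit search time: 0.309×7.38 + 0.23×2.74 + 0.22×3.24 + 0.342×9.53 = 6.883.
Rate = 228.2/(1 + 6.883) = 28.95 kJ/min.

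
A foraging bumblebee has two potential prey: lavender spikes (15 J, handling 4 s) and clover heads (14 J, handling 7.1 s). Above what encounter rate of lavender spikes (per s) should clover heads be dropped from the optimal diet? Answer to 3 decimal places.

0.277 per s

At the threshold, the rate on lavender spikes alone equals the profitability of clover heads: λ·15/(1 + λ·4) = 14/7.1 = 1.972.
Rearranging, λ(15 − 1.972×4) = 1.972, so λ = 1.972/7.113 = 0.2772 per s.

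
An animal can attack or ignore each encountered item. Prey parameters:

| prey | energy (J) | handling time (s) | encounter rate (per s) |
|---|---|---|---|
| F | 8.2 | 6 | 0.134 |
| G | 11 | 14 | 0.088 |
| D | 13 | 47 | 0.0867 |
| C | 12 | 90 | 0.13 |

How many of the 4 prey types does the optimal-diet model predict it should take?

Rank by E/h (J/s): F 1.37, G 0.786, D 0.277, C 0.133. Include each in turn until the next type's E/h falls below the running intake rate.
Rate on top 1: 0.6091. G: 0.786 > 0.6091 → include.
Rate on top 2: 0.6808. D: 0.277 < 0.6808 → exclude; stop.
Optimal diet: F, G — 2 of 4 types.

2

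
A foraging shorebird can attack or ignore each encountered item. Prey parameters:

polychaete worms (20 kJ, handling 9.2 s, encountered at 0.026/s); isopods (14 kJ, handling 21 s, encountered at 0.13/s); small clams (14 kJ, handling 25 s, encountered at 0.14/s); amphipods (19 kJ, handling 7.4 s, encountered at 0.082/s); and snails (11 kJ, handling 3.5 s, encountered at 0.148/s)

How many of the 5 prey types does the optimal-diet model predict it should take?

3

Profitabilities (E/h, kJ/s): snails 3.14, amphipods 2.57, polychaete worms 2.17, isopods 0.667, small clams 0.56. Add prey in this order while the next type's profitability exceeds the intake rate on those already taken.
Rate on top 1: 1.072. amphipods: 2.57 > 1.072 → include.
Rate on top 2: 1.499. polychaete worms: 2.17 > 1.499 → include.
Rate on top 3: 1.568. isopods: 0.667 < 1.568 → exclude; stop.
Optimal diet: snails, amphipods, polychaete worms — 3 of 5 types.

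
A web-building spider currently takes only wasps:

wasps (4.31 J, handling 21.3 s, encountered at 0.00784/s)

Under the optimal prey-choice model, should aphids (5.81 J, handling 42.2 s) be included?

Current rate: (0.00784×4.31)/(1 + 0.00784×21.3) = 0.02896 J/s.
aphids: E/h = 5.81/42.2 = 0.1377 J/s.
0.1377 > 0.02896, so adding aphids raises the average — include it.

Yes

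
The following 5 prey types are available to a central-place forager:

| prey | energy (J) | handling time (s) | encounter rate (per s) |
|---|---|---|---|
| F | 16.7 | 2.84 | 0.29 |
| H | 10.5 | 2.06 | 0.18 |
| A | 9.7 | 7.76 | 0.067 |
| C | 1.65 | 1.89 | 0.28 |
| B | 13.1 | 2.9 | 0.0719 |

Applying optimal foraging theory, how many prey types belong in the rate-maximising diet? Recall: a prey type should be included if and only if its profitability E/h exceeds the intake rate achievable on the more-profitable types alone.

3

Profitabilities (E/h, J/s): F 5.88, H 5.1, B 4.52, A 1.25, C 0.873. Add prey in this order while the next type's profitability exceeds the intake rate on those already taken.
Rate on top 1: 2.656. H: 5.1 > 2.656 → include.
Rate on top 2: 3.068. B: 4.52 > 3.068 → include.
Rate on top 3: 3.194. A: 1.25 < 3.194 → exclude; stop.
Optimal diet: F, H, B — 3 of 5 types.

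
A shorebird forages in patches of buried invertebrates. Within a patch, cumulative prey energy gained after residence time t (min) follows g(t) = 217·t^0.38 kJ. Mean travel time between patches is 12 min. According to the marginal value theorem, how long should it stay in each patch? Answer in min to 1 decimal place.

7.4 min

Maximise g(t)/(T+t): set derivative to zero → g'(t)(T+t) = g(t).
g'(t) = 0.38·217·t^-0.62. Setting 0.38·217·t^-0.62 = 217·t^0.38/(12+t) gives 0.38(12+t) = t, so 0.62·t = 0.38×12.
t* = 0.38×12/0.62 = 7.355 min.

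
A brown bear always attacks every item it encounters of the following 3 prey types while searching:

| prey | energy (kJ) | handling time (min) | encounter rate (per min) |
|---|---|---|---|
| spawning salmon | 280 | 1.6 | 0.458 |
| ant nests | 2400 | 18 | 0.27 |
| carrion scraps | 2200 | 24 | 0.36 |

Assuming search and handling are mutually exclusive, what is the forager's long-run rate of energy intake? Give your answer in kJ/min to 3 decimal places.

R = Σλ_iE_i / (1 + Σλ_ih_i)
Numerator: 0.458×280 + 0.27×2400 + 0.36×2200 = 1568
Denominator: 1 + 0.458×1.6 + 0.27×18 + 0.36×24 = 15.23
R = 1568/15.23 = 103 kJ/min

102.952 kJ/min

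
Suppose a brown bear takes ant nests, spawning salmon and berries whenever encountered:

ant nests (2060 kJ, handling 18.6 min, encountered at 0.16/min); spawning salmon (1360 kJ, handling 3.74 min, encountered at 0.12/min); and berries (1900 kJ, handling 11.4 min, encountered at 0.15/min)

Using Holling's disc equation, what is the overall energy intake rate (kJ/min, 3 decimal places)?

126.785 kJ/min

R = Σλ_iE_i / (1 + Σλ_ih_i)
Numerator: 0.16×2060 + 0.12×1360 + 0.15×1900 = 777.8
Denominator: 1 + 0.16×18.6 + 0.12×3.74 + 0.15×11.4 = 6.135
R = 777.8/6.135 = 126.8 kJ/min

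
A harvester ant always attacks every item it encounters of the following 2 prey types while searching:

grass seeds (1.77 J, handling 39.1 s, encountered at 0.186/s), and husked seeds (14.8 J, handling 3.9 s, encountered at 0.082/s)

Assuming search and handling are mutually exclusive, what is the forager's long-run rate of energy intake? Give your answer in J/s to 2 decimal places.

R = (0.186×1.77 + 0.082×14.8) / (1 + 0.186×39.1 + 0.082×3.9) = 1.543/8.592 = 0.1796 J/s.

0.18 J/s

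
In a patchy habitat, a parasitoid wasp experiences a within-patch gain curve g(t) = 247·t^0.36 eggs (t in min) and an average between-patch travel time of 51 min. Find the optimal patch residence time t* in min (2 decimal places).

28.69 min

Optimal t* satisfies g'(t*) = g(t*)/(T + t*).
g'(t) = 0.36·247·t^-0.64. Setting 0.36·247·t^-0.64 = 247·t^0.36/(51+t) gives 0.36(51+t) = t, so 0.64·t = 0.36×51.
t* = 0.36×51/0.64 = 28.69 min.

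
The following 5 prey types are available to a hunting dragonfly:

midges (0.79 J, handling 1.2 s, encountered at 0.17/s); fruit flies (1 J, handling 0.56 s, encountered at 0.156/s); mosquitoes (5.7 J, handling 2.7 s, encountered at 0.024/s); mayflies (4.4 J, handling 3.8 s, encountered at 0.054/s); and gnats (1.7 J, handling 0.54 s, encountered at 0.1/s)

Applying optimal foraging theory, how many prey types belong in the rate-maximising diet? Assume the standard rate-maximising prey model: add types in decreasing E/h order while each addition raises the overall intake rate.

Rank by E/h (J/s): gnats 3.15, mosquitoes 2.11, fruit flies 1.79, mayflies 1.16, midges 0.658. Include each in turn until the next type's E/h falls below the running intake rate.
Rate on top 1: 0.1613. mosquitoes: 2.11 > 0.1613 → include.
Rate on top 2: 0.2742. fruit flies: 1.79 > 0.2742 → include.
Rate on top 3: 0.3837. mayflies: 1.16 > 0.3837 → include.
Rate on top 4: 0.4963. midges: 0.658 > 0.4963 → include.
Optimal diet: gnats, mosquitoes, fruit flies, mayflies, midges — 5 of 5 types.

5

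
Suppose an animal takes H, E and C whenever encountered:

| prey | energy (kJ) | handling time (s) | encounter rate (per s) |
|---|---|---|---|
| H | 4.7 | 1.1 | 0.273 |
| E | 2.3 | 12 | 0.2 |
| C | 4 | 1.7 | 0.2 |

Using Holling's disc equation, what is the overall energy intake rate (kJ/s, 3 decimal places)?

0.629 kJ/s

R = (0.273×4.7 + 0.2×2.3 + 0.2×4) / (1 + 0.273×1.1 + 0.2×12 + 0.2×1.7) = 2.543/4.04 = 0.6294 kJ/s.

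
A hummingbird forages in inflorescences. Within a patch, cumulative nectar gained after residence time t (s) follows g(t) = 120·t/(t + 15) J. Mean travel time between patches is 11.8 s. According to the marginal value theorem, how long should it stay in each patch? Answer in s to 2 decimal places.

13.30 s

Optimal t* satisfies g'(t*) = g(t*)/(T + t*).
g'(t) = 120·15/(t + 15)². Setting 120·15/(t+15)² = 120t/[(t+15)(11.8+t)] gives 15(11.8+t) = t(t+15), so t² = 15×11.8 = 177.
t* = √177 = 13.3 s.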